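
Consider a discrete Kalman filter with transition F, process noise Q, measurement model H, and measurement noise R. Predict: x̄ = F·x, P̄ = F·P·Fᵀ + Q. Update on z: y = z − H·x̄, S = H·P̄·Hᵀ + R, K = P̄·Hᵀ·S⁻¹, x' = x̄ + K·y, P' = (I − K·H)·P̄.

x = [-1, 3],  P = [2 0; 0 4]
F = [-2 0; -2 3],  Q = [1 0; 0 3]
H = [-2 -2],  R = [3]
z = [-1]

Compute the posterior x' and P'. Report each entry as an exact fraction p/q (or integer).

x̄ = F·x = [2, 11]
P̄ = F·P·Fᵀ + Q = [9 8; 8 47]
y = z − H·x̄ = [25]
S = H·P̄·Hᵀ + R = [291]
K = P̄·Hᵀ·S⁻¹ = [-34/291; -110/291]
x' = x̄ + K·y = [-268/291, 451/291]
P' = (I − K·H)·P̄ = [1463/291 -1412/291; -1412/291 1577/291]

x' = [-268/291, 451/291]
P' = [1463/291 -1412/291; -1412/291 1577/291]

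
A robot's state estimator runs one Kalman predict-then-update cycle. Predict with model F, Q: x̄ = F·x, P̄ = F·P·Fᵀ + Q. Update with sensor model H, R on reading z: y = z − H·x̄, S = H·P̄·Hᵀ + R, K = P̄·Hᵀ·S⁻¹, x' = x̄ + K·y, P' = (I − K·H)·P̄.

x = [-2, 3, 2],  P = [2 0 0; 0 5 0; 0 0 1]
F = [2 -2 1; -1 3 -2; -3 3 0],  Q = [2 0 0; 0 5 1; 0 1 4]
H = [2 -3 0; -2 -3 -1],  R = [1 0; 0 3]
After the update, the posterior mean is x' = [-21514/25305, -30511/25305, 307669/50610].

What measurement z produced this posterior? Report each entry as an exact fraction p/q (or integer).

x̄ = F·x = [-8, 7, 15]
P̄ = F·P·Fᵀ + Q = [31 -36 -42; -36 56 52; -42 52 67]
S = H·P̄·Hᵀ + R = [1061 620; 620 410]
K = P̄·Hᵀ·S⁻¹ = [1514/5061 -6016/25305; -664/5061 -4114/25305; -1222/5061 1321/50610]
x' − x̄ = [180926/25305, -207646/25305, -451481/50610] = K·y
y = (KᵀK)⁻¹·Kᵀ·(x' − x̄) = [39, 19]
z = y + H·x̄ = [39, 19] + [-37, -20] = [2, -1]

z = [2, -1]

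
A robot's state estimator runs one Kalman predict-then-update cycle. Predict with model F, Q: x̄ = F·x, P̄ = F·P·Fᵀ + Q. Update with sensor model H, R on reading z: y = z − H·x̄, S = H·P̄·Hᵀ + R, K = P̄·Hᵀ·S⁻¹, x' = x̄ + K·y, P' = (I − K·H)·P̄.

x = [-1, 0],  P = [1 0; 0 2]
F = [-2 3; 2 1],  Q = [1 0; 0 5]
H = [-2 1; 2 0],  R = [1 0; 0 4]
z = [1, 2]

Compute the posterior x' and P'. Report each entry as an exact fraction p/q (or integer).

x̄ = F·x = [2, -2]
P̄ = F·P·Fᵀ + Q = [23 2; 2 11]
y = z − H·x̄ = [7, -2]
S = H·P̄·Hᵀ + R = [96 -88; -88 96]
K = P̄·Hᵀ·S⁻¹ = [-11/92 17/46; 16/23 125/184]
x' = x̄ + K·y = [39/92, 139/92]
P' = (I − K·H)·P̄ = [17/23 125/92; 125/92 157/46]

x' = [39/92, 139/92]
P' = [17/23 125/92; 125/92 157/46]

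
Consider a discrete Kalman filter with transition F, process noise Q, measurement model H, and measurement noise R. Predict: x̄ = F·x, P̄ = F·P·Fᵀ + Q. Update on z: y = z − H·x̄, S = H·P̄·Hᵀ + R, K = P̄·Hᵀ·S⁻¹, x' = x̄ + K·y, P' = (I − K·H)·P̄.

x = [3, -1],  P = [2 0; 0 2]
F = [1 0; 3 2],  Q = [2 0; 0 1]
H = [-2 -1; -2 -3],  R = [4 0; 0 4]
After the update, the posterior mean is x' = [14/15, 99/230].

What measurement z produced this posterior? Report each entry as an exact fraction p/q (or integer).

z = [-2, -3]

x̄ = F·x = [3, 7]
P̄ = F·P·Fᵀ + Q = [4 6; 6 27]
S = H·P̄·Hᵀ + R = [71 145; 145 335]
K = P̄·Hᵀ·S⁻¹ = [-1/3 1/15; 7/46 -79/230]
x' − x̄ = [-31/15, -1511/230] = K·y
y = (KᵀK)⁻¹·Kᵀ·(x' − x̄) = [11, 24]
z = y + H·x̄ = [11, 24] + [-13, -27] = [-2, -3]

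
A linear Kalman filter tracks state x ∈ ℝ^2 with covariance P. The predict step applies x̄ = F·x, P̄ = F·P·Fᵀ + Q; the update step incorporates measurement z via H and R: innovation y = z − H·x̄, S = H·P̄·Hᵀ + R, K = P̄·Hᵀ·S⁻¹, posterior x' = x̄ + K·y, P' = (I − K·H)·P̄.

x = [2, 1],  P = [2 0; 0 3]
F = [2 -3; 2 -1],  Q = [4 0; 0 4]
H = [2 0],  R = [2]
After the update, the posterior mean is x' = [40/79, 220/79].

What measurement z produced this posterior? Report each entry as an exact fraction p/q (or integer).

z = [1]

x̄ = F·x = [1, 3]
P̄ = F·P·Fᵀ + Q = [39 17; 17 15]
S = H·P̄·Hᵀ + R = [158]
K = P̄·Hᵀ·S⁻¹ = [39/79; 17/79]
x' − x̄ = [-39/79, -17/79] = K·y
y = (KᵀK)⁻¹·Kᵀ·(x' − x̄) = [-1]
z = y + H·x̄ = [-1] + [2] = [1]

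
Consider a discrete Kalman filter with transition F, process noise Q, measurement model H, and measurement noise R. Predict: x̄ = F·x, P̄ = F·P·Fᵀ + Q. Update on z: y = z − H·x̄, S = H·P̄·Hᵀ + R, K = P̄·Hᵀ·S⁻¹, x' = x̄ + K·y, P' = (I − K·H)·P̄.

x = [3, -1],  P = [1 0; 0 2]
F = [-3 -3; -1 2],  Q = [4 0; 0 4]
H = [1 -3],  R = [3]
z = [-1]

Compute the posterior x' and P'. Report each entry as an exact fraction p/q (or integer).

x̄ = F·x = [-6, -5]
P̄ = F·P·Fᵀ + Q = [31 -9; -9 13]
y = z − H·x̄ = [-10]
S = H·P̄·Hᵀ + R = [205]
K = P̄·Hᵀ·S⁻¹ = [58/205; -48/205]
x' = x̄ + K·y = [-362/41, -109/41]
P' = (I − K·H)·P̄ = [2991/205 939/205; 939/205 361/205]

x' = [-362/41, -109/41]
P' = [2991/205 939/205; 939/205 361/205]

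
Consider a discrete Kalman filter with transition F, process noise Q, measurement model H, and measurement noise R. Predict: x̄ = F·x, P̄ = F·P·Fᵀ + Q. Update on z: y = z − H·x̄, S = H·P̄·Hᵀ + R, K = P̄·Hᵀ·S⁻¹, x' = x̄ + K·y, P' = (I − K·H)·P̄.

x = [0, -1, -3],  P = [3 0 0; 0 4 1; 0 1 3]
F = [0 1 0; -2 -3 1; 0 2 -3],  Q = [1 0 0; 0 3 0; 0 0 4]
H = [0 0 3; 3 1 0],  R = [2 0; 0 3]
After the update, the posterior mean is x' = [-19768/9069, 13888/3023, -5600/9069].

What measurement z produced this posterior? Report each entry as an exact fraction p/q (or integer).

z = [-2, -2]

x̄ = F·x = [-1, 0, 7]
P̄ = F·P·Fᵀ + Q = [5 -11 5; -11 48 -22; 5 -22 35]
S = H·P̄·Hᵀ + R = [317 -21; -21 30]
K = P̄·Hᵀ·S⁻¹ = [178/3023 1583/9069; -555/3023 1123/3023; 1001/3023 -14/9069]
x' − x̄ = [-10699/9069, 13888/3023, -69083/9069] = K·y
y = (KᵀK)⁻¹·Kᵀ·(x' − x̄) = [-23, 1]
z = y + H·x̄ = [-23, 1] + [21, -3] = [-2, -2]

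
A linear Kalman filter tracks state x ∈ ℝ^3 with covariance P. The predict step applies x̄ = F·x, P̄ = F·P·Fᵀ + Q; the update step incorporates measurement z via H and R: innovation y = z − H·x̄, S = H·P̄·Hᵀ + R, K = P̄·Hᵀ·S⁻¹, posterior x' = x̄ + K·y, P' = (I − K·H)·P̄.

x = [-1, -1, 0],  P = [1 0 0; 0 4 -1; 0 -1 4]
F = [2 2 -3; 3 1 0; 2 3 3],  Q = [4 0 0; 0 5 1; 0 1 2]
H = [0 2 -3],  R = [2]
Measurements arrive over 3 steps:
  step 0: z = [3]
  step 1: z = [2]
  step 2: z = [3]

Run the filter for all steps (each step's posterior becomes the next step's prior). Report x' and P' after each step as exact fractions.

step 0: x̄ = F·x = [-4, -4, -5]
step 0: P̄ = F·P·Fᵀ + Q = [72 17 -5; 17 18 16; -5 16 60]
step 0: y = z − H·x̄ = [-4]
step 0: S = H·P̄·Hᵀ + R = [422]
step 0: K = P̄·Hᵀ·S⁻¹ = [49/422; -6/211; -74/211]
step 0: x' = x̄ + K·y = [-942/211, -820/211, -759/211]
step 0: P' = (I − K·H)·P̄ = [27983/422 3881/211 2571/211; 3881/211 3726/211 2488/211; 2571/211 2488/211 1708/211]
step 1: x̄ = F·x = [-1247/211, -3646/211, -6621/211]
step 1: P̄ = F·P·Fᵀ + Q = [57426/211 91846/211 94296/211; 91846/211 307981/422 168632/211; 94296/211 168632/211 227502/211]
step 1: y = z − H·x̄ = [-12149/211]
step 1: S = H·P̄·Hᵀ + R = [640318/211]
step 1: K = P̄·Hᵀ·S⁻¹ = [-49598/320159; -197915/640318; -172621/320159]
step 1: x' = x̄ + K·y = [963639/320159, 331137/640318, -107110/320159]
step 1: P' = (I − K·H)·P̄ = [63817666/320159 92839504/320159 61926068/320159; 92839504/320159 140835407/320159 93956243/320159; 61926068/320159 93956243/320159 62752576/320159]
step 2: x̄ = F·x = [368535/45737, 6112971/640318, 4205307/640318]
step 2: P̄ = F·P·Fᵀ + Q = [36684916/45737 81155643/45737 168862319/45737; 81155643/45737 1273832220/320159 2666170261/320159; 168862319/45737 2666170261/320159 5636602067/320159]
step 2: y = z − H·x̄ = [2310933/640318]
step 2: S = H·P̄·Hᵀ + R = [23831344669/320159]
step 2: K = P̄·Hᵀ·S⁻¹ = [-2409929697/23831344669; -5450846343/23831344669; -11577465679/23831344669]
step 2: x' = x̄ + K·y = [366656562651/47662689338, 207840132810/23831344669, 114729514182/23831344669]
step 2: P' = (I − K·H)·P̄ = [974500160741/23831344669 1256189035422/23831344669 839065976746/23831344669; 1256189035422/23831344669 2015900943909/23831344669 1347567860168/23831344669; 839065976746/23831344669 1347567860168/23831344669 906096883898/23831344669]

step 0: x' = [-942/211, -820/211, -759/211], P' = [27983/422 3881/211 2571/211; 3881/211 3726/211 2488/211; 2571/211 2488/211 1708/211]
step 1: x' = [963639/320159, 331137/640318, -107110/320159], P' = [63817666/320159 92839504/320159 61926068/320159; 92839504/320159 140835407/320159 93956243/320159; 61926068/320159 93956243/320159 62752576/320159]
step 2: x' = [366656562651/47662689338, 207840132810/23831344669, 114729514182/23831344669], P' = [974500160741/23831344669 1256189035422/23831344669 839065976746/23831344669; 1256189035422/23831344669 2015900943909/23831344669 1347567860168/23831344669; 839065976746/23831344669 1347567860168/23831344669 906096883898/23831344669]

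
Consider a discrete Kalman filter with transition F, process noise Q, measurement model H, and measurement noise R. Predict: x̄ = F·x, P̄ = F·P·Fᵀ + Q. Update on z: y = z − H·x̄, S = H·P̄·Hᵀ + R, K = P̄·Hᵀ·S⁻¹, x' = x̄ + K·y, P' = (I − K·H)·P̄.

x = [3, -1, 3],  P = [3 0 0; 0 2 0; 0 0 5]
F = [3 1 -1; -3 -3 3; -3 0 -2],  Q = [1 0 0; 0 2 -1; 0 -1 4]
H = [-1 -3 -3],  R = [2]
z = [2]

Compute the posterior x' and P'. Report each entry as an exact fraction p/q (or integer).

x̄ = F·x = [5, 3, -15]
P̄ = F·P·Fᵀ + Q = [35 -48 -17; -48 92 -4; -17 -4 51]
y = z − H·x̄ = [-29]
S = H·P̄·Hᵀ + R = [862]
K = P̄·Hᵀ·S⁻¹ = [80/431; -108/431; -62/431]
x' = x̄ + K·y = [-165/431, 4425/431, -4667/431]
P' = (I − K·H)·P̄ = [2285/431 -3408/431 2593/431; -3408/431 16324/431 -15116/431; 2593/431 -15116/431 14293/431]

x' = [-165/431, 4425/431, -4667/431]
P' = [2285/431 -3408/431 2593/431; -3408/431 16324/431 -15116/431; 2593/431 -15116/431 14293/431]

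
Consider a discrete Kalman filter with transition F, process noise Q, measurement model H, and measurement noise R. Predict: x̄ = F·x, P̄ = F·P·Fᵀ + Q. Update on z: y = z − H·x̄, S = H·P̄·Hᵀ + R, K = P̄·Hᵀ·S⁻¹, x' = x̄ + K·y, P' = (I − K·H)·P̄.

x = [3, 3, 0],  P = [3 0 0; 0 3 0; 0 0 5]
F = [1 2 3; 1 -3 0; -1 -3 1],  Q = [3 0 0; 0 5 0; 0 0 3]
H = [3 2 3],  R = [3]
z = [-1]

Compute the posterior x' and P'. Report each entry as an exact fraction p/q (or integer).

x̄ = F·x = [9, -6, -12]
P̄ = F·P·Fᵀ + Q = [63 -15 -6; -15 35 24; -6 24 38]
y = z − H·x̄ = [20]
S = H·P̄·Hᵀ + R = [1052]
K = P̄·Hᵀ·S⁻¹ = [141/1052; 97/1052; 36/263]
x' = x̄ + K·y = [3072/263, -1093/263, -2436/263]
P' = (I − K·H)·P̄ = [46395/1052 -29457/1052 -6654/263; -29457/1052 27411/1052 2820/263; -6654/263 2820/263 4810/263]

x' = [3072/263, -1093/263, -2436/263]
P' = [46395/1052 -29457/1052 -6654/263; -29457/1052 27411/1052 2820/263; -6654/263 2820/263 4810/263]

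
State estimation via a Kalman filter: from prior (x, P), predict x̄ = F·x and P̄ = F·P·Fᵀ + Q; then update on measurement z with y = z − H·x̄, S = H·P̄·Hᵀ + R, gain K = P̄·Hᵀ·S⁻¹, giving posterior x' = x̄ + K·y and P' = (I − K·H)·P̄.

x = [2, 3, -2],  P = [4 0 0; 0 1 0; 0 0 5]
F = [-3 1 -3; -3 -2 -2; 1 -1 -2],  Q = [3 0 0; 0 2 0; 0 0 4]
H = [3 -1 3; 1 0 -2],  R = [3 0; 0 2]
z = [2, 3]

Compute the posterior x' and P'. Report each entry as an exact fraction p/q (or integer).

x' = [-103893/128459, -1295824/128459, -239253/128459]
P' = [188546/128459 592332/128459 42282/128459; 592332/128459 2466330/128459 251994/128459; 42282/128459 251994/128459 58422/128459]

x̄ = F·x = [3, -8, 3]
P̄ = F·P·Fᵀ + Q = [85 64 17; 64 62 10; 17 10 29]
y = z − H·x̄ = [-24, 6]
S = H·P̄·Hᵀ + R = [953 -14; -14 135]
K = P̄·Hᵀ·S⁻¹ = [33384/128459 51991/128459; 22216/128459 44172/128459; 16706/128459 -37281/128459]
x' = x̄ + K·y = [-103893/128459, -1295824/128459, -239253/128459]
P' = (I − K·H)·P̄ = [188546/128459 592332/128459 42282/128459; 592332/128459 2466330/128459 251994/128459; 42282/128459 251994/128459 58422/128459]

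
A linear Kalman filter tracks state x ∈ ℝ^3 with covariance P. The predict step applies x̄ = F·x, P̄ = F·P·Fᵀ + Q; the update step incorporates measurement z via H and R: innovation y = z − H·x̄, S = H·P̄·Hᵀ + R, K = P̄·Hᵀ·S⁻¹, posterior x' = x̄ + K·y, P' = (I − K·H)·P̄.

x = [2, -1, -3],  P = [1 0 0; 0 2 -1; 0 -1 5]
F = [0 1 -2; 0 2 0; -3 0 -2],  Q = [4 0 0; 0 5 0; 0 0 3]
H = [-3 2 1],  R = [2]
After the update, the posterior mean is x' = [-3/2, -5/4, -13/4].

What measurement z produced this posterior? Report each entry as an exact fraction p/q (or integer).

z = [-1]

x̄ = F·x = [5, -2, 0]
P̄ = F·P·Fᵀ + Q = [30 8 22; 8 13 4; 22 4 32]
S = H·P̄·Hᵀ + R = [144]
K = P̄·Hᵀ·S⁻¹ = [-13/36; 1/24; -13/72]
x' − x̄ = [-13/2, 3/4, -13/4] = K·y
y = (KᵀK)⁻¹·Kᵀ·(x' − x̄) = [18]
z = y + H·x̄ = [18] + [-19] = [-1]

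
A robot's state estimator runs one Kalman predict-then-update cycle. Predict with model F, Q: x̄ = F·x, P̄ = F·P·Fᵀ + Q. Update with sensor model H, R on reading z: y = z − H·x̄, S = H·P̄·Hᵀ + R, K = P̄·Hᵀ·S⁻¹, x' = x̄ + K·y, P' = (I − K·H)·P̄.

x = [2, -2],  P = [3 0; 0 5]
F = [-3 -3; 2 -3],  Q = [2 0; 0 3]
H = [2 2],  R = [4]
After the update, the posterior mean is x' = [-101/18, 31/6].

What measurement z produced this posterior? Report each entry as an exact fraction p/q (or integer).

x̄ = F·x = [0, 10]
P̄ = F·P·Fᵀ + Q = [74 27; 27 60]
S = H·P̄·Hᵀ + R = [756]
K = P̄·Hᵀ·S⁻¹ = [101/378; 29/126]
x' − x̄ = [-101/18, -29/6] = K·y
y = (KᵀK)⁻¹·Kᵀ·(x' − x̄) = [-21]
z = y + H·x̄ = [-21] + [20] = [-1]

z = [-1]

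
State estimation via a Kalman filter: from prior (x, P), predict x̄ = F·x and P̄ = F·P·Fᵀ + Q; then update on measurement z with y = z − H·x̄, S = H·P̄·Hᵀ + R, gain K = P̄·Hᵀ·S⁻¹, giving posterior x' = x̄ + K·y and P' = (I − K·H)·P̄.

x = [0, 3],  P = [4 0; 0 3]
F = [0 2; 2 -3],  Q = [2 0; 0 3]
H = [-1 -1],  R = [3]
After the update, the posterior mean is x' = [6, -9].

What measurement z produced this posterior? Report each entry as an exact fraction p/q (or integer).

x̄ = F·x = [6, -9]
P̄ = F·P·Fᵀ + Q = [14 -18; -18 46]
S = H·P̄·Hᵀ + R = [27]
K = P̄·Hᵀ·S⁻¹ = [4/27; -28/27]
x' − x̄ = [0, 0] = K·y
y = (KᵀK)⁻¹·Kᵀ·(x' − x̄) = [0]
z = y + H·x̄ = [0] + [3] = [3]

z = [3]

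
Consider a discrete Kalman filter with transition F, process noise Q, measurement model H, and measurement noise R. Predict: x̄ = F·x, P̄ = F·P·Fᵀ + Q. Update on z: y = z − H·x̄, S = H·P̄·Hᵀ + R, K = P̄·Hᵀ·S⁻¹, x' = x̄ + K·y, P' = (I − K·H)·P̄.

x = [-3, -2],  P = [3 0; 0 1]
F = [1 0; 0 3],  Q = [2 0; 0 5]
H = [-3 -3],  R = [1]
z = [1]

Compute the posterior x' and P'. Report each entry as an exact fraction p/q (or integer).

x' = [-63/86, 15/43]
P' = [635/172 -315/86; -315/86 161/43]

x̄ = F·x = [-3, -6]
P̄ = F·P·Fᵀ + Q = [5 0; 0 14]
y = z − H·x̄ = [-26]
S = H·P̄·Hᵀ + R = [172]
K = P̄·Hᵀ·S⁻¹ = [-15/172; -21/86]
x' = x̄ + K·y = [-63/86, 15/43]
P' = (I − K·H)·P̄ = [635/172 -315/86; -315/86 161/43]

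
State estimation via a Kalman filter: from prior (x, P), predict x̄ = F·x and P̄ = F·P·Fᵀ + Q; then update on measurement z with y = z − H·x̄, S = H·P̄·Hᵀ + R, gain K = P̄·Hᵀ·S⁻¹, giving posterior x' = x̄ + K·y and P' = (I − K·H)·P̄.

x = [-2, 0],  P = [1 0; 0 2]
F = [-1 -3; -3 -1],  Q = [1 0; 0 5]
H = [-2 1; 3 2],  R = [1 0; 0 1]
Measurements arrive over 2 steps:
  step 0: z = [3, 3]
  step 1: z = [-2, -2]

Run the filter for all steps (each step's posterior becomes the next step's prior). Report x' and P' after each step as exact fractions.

step 0: x̄ = F·x = [2, 6]
step 0: P̄ = F·P·Fᵀ + Q = [20 9; 9 16]
step 0: y = z − H·x̄ = [1, -15]
step 0: S = H·P̄·Hᵀ + R = [61 -97; -97 353]
step 0: K = P̄·Hᵀ·S⁻¹ = [-3377/12124 1751/12124; 5017/12124 3405/12124]
step 0: x' = x̄ + K·y = [-2697/6062, 13343/6062]
step 0: P' = (I − K·H)·P̄ = [1215/12124 -947/12124; -947/12124 3123/12124]
step 1: x̄ = F·x = [-18666/3031, -2626/3031]
step 1: P̄ = F·P·Fᵀ + Q = [8941/3031 886/3031; 886/3031 17249/3031]
step 1: y = z − H·x̄ = [-5824/433, 7884/433]
step 1: S = H·P̄·Hᵀ + R = [7500/433 -2862/433; -2862/433 23304/433]
step 1: K = P̄·Hᵀ·S⁻¹ = [-17279/64122 4559/32061; 4280/10687 17759/64122]
step 1: x' = x̄ + K·y = [12394/224427, -90540/74809]
step 1: P' = (I − K·H)·P̄ = [21838/224427 -33601/448854; -33601/448854 56279/224427]

step 0: x' = [-2697/6062, 13343/6062], P' = [1215/12124 -947/12124; -947/12124 3123/12124]
step 1: x' = [12394/224427, -90540/74809], P' = [21838/224427 -33601/448854; -33601/448854 56279/224427]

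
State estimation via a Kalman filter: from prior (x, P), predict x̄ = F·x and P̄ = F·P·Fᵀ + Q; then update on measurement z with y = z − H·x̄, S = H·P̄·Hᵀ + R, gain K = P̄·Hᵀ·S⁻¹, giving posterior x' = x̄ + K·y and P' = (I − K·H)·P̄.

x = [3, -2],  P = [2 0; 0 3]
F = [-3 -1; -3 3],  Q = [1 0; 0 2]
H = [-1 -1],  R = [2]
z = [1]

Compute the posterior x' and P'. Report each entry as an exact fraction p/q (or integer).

x' = [28/89, -159/89]
P' = [997/89 -935/89; -935/89 1047/89]

x̄ = F·x = [-7, -15]
P̄ = F·P·Fᵀ + Q = [22 9; 9 47]
y = z − H·x̄ = [-21]
S = H·P̄·Hᵀ + R = [89]
K = P̄·Hᵀ·S⁻¹ = [-31/89; -56/89]
x' = x̄ + K·y = [28/89, -159/89]
P' = (I − K·H)·P̄ = [997/89 -935/89; -935/89 1047/89]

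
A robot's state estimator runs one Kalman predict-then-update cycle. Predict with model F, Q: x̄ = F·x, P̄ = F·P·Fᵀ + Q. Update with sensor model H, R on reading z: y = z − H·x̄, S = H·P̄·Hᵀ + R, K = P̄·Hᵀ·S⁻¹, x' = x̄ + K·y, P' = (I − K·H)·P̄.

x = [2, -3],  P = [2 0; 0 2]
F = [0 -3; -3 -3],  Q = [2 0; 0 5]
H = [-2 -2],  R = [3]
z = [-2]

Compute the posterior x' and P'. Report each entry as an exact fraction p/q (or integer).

x̄ = F·x = [9, 3]
P̄ = F·P·Fᵀ + Q = [20 18; 18 41]
y = z − H·x̄ = [22]
S = H·P̄·Hᵀ + R = [391]
K = P̄·Hᵀ·S⁻¹ = [-76/391; -118/391]
x' = x̄ + K·y = [1847/391, -1423/391]
P' = (I − K·H)·P̄ = [2044/391 -1930/391; -1930/391 2107/391]

x' = [1847/391, -1423/391]
P' = [2044/391 -1930/391; -1930/391 2107/391]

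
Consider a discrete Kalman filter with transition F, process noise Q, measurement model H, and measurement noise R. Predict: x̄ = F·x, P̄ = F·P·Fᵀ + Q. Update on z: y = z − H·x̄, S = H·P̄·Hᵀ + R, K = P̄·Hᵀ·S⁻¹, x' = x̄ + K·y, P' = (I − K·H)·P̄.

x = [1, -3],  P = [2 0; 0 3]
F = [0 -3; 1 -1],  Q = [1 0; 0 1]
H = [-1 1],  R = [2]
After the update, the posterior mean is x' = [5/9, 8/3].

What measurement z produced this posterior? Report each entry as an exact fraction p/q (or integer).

x̄ = F·x = [9, 4]
P̄ = F·P·Fᵀ + Q = [28 9; 9 6]
S = H·P̄·Hᵀ + R = [18]
K = P̄·Hᵀ·S⁻¹ = [-19/18; -1/6]
x' − x̄ = [-76/9, -4/3] = K·y
y = (KᵀK)⁻¹·Kᵀ·(x' − x̄) = [8]
z = y + H·x̄ = [8] + [-5] = [3]

z = [3]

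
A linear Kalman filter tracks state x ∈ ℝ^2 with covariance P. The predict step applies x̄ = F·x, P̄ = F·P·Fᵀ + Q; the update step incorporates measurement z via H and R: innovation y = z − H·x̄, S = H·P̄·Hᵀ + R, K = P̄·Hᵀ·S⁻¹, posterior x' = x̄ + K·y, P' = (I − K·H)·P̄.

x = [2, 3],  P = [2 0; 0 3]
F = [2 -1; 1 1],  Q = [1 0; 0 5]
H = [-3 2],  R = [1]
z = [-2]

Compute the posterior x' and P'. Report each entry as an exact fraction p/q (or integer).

x̄ = F·x = [1, 5]
P̄ = F·P·Fᵀ + Q = [12 1; 1 10]
y = z − H·x̄ = [-9]
S = H·P̄·Hᵀ + R = [137]
K = P̄·Hᵀ·S⁻¹ = [-34/137; 17/137]
x' = x̄ + K·y = [443/137, 532/137]
P' = (I − K·H)·P̄ = [488/137 715/137; 715/137 1081/137]

x' = [443/137, 532/137]
P' = [488/137 715/137; 715/137 1081/137]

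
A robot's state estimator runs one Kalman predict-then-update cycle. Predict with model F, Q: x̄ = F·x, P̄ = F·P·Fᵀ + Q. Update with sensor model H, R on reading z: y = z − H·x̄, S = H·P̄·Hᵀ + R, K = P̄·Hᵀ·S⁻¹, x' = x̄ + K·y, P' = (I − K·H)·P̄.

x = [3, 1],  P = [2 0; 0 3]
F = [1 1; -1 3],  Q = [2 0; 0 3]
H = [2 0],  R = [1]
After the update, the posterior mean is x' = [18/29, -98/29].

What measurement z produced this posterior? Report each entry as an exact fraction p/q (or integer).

z = [1]

x̄ = F·x = [4, 0]
P̄ = F·P·Fᵀ + Q = [7 7; 7 32]
S = H·P̄·Hᵀ + R = [29]
K = P̄·Hᵀ·S⁻¹ = [14/29; 14/29]
x' − x̄ = [-98/29, -98/29] = K·y
y = (KᵀK)⁻¹·Kᵀ·(x' − x̄) = [-7]
z = y + H·x̄ = [-7] + [8] = [1]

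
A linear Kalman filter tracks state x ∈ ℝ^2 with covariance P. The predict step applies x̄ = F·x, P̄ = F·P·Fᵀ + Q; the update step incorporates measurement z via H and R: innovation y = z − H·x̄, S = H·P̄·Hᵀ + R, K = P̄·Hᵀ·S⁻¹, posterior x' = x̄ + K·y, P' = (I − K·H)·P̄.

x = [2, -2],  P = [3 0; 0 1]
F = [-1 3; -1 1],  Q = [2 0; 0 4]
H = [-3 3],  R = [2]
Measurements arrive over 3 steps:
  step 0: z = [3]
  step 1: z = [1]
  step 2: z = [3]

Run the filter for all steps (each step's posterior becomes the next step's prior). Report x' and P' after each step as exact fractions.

step 0: x̄ = F·x = [-8, -4]
step 0: P̄ = F·P·Fᵀ + Q = [14 6; 6 8]
step 0: y = z − H·x̄ = [-9]
step 0: S = H·P̄·Hᵀ + R = [92]
step 0: K = P̄·Hᵀ·S⁻¹ = [-6/23; 3/46]
step 0: x' = x̄ + K·y = [-130/23, -211/46]
step 0: P' = (I − K·H)·P̄ = [178/23 174/23; 174/23 175/23]
step 1: x̄ = F·x = [-373/46, 49/46]
step 1: P̄ = F·P·Fᵀ + Q = [755/23 7/23; 7/23 97/23]
step 1: y = z − H·x̄ = [-610/23]
step 1: S = H·P̄·Hᵀ + R = [7588/23]
step 1: K = P̄·Hᵀ·S⁻¹ = [-561/1897; 135/3794]
step 1: x' = x̄ + K·y = [-1007/3794, 461/3794]
step 1: P' = (I − K·H)·P̄ = [7537/1897 7163/1897; 7163/1897 7208/1897]
step 2: x̄ = F·x = [1195/1897, 734/1897]
step 2: P̄ = F·P·Fᵀ + Q = [33225/1897 509/1897; 509/1897 8007/1897]
step 2: y = z − H·x̄ = [7074/1897]
step 2: S = H·P̄·Hᵀ + R = [365720/1897]
step 2: K = P̄·Hᵀ·S⁻¹ = [-24537/91430; 11247/182860]
step 2: x' = x̄ + K·y = [-16952/45715, 56347/91430]
step 2: P' = (I − K·H)·P̄ = [165921/45715 157742/45715; 157742/45715 319233/91430]

step 0: x' = [-130/23, -211/46], P' = [178/23 174/23; 174/23 175/23]
step 1: x' = [-1007/3794, 461/3794], P' = [7537/1897 7163/1897; 7163/1897 7208/1897]
step 2: x' = [-16952/45715, 56347/91430], P' = [165921/45715 157742/45715; 157742/45715 319233/91430]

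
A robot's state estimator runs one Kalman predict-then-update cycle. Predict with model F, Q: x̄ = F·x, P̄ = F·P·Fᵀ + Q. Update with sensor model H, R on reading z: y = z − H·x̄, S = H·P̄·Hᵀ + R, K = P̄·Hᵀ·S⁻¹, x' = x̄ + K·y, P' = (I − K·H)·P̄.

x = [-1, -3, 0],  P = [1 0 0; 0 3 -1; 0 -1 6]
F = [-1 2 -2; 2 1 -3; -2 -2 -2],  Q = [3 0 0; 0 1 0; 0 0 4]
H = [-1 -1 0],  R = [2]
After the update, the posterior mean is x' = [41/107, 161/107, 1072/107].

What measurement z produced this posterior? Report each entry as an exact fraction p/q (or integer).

x̄ = F·x = [-5, -5, 8]
P̄ = F·P·Fᵀ + Q = [48 48 14; 48 68 22; 14 22 36]
S = H·P̄·Hᵀ + R = [214]
K = P̄·Hᵀ·S⁻¹ = [-48/107; -58/107; -18/107]
x' − x̄ = [576/107, 696/107, 216/107] = K·y
y = (KᵀK)⁻¹·Kᵀ·(x' − x̄) = [-12]
z = y + H·x̄ = [-12] + [10] = [-2]

z = [-2]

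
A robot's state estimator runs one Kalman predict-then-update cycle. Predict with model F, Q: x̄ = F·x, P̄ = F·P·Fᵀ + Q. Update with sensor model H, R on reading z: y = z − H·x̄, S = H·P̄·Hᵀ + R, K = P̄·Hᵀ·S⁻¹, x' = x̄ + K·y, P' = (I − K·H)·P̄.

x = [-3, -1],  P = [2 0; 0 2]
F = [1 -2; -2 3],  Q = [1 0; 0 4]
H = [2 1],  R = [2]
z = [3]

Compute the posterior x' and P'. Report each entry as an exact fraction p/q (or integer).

x̄ = F·x = [-1, 3]
P̄ = F·P·Fᵀ + Q = [11 -16; -16 30]
y = z − H·x̄ = [2]
S = H·P̄·Hᵀ + R = [12]
K = P̄·Hᵀ·S⁻¹ = [1/2; -1/6]
x' = x̄ + K·y = [0, 8/3]
P' = (I − K·H)·P̄ = [8 -15; -15 89/3]

x' = [0, 8/3]
P' = [8 -15; -15 89/3]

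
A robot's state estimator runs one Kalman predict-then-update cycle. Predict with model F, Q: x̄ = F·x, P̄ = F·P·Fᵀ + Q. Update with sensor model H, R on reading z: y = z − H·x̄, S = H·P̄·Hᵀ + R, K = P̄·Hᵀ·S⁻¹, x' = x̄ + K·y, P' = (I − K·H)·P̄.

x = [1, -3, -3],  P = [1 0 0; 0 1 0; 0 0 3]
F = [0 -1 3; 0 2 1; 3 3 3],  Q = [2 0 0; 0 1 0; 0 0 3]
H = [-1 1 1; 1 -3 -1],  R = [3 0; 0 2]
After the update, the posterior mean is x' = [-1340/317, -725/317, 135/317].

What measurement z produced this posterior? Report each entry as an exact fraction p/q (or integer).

x̄ = F·x = [-6, -9, -15]
P̄ = F·P·Fᵀ + Q = [30 7 24; 7 8 15; 24 15 48]
S = H·P̄·Hᵀ + R = [57 -86; -86 152]
K = P̄·Hᵀ·S⁻¹ = [-569/634 -769/1268; -80/317 -112/317; -3/634 -579/1268]
x' − x̄ = [562/317, 2128/317, 4890/317] = K·y
y = (KᵀK)⁻¹·Kᵀ·(x' − x̄) = [21, -34]
z = y + H·x̄ = [21, -34] + [-18, 36] = [3, 2]

z = [3, 2]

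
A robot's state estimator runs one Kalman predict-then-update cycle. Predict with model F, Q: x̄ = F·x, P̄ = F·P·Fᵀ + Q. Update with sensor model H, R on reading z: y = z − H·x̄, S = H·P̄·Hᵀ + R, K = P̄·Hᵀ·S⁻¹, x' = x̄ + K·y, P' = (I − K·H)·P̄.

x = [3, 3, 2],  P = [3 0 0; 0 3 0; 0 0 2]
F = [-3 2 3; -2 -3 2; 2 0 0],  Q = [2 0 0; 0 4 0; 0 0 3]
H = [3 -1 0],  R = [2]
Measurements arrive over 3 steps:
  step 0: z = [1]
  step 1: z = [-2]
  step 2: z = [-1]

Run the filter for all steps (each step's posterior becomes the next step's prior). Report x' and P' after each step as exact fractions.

step 0: x̄ = F·x = [3, -11, 6]
step 0: P̄ = F·P·Fᵀ + Q = [59 12 -18; 12 51 -12; -18 -12 15]
step 0: y = z − H·x̄ = [-19]
step 0: S = H·P̄·Hᵀ + R = [512]
step 0: K = P̄·Hᵀ·S⁻¹ = [165/512; -15/512; -21/256]
step 0: x' = x̄ + K·y = [-1599/512, -5347/512, 1935/256]
step 0: P' = (I − K·H)·P̄ = [2983/512 8619/512 -1143/256; 8619/512 25887/512 -3387/256; -1143/256 -3387/256 1479/128]
step 1: x̄ = F·x = [5713/512, 26979/512, -1599/256]
step 1: P̄ = F·P·Fᵀ + Q = [41095/512 2469/512 1431/256; 2469/512 473631/512 -36395/256; 1431/256 -36395/256 3367/128]
step 1: y = z − H·x̄ = [551/32]
step 1: S = H·P̄·Hᵀ + R = [3241/2]
step 1: K = P̄·Hᵀ·S⁻¹ = [7551/51856; -29139/51856; 2543/25928]
step 1: x' = x̄ + K·y = [11338217/829696, 35691675/829696, -1890583/414848]
step 1: P' = (I − K·H)·P̄ = [38085647/829696 114015309/829696 -7282161/414848; 114015309/829696 342978375/829696 -21927859/414848; -7282161/414848 -21927859/414848 2222799/207424]
step 2: x̄ = F·x = [26025201/829696, -137313791/829696, 11338217/414848]
step 2: P̄ = F·P·Fᵀ + Q = [164069951/829696 -811882193/829696 70080711/414848; -811882193/829696 5288998431/829696 -447345865/414848; 70080711/414848 -447345865/414848 38707919/207424]
step 2: y = z − H·x̄ = [-108109545/414848]
step 2: S = H·P̄·Hᵀ + R = [2909645135/207424]
step 2: K = P̄·Hᵀ·S⁻¹ = [652046023/5819290270; -772464501/1163858054; 328793999/2909645135]
step 2: x' = x̄ + K·y = [5044450605/2327716108, 17374580287/2327716108, -2464113793/1163858054]
step 2: P' = (I − K·H)·P̄ = [251761216719/11638580540 150535093213/2327716108 -50518838783/5819290270; 150535093213/2327716108 454695137643/2327716108 -30574338469/1163858054; -50518838783/5819290270 -30574338469/1163858054 21795040236/2909645135]

step 0: x' = [-1599/512, -5347/512, 1935/256], P' = [2983/512 8619/512 -1143/256; 8619/512 25887/512 -3387/256; -1143/256 -3387/256 1479/128]
step 1: x' = [11338217/829696, 35691675/829696, -1890583/414848], P' = [38085647/829696 114015309/829696 -7282161/414848; 114015309/829696 342978375/829696 -21927859/414848; -7282161/414848 -21927859/414848 2222799/207424]
step 2: x' = [5044450605/2327716108, 17374580287/2327716108, -2464113793/1163858054], P' = [251761216719/11638580540 150535093213/2327716108 -50518838783/5819290270; 150535093213/2327716108 454695137643/2327716108 -30574338469/1163858054; -50518838783/5819290270 -30574338469/1163858054 21795040236/2909645135]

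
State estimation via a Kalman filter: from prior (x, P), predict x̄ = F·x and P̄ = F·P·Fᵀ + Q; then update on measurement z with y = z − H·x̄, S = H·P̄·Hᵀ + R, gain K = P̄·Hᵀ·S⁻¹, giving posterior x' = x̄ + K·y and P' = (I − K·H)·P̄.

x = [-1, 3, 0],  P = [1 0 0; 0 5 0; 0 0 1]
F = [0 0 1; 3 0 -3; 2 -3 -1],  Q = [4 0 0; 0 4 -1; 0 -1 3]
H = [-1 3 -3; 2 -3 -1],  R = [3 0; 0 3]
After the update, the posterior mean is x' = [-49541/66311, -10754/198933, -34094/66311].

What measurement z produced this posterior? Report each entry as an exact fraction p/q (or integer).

x̄ = F·x = [0, -3, -11]
P̄ = F·P·Fᵀ + Q = [5 -3 -1; -3 22 8; -1 8 53]
S = H·P̄·Hᵀ + R = [551 -23; -23 362]
K = P̄·Hᵀ·S⁻¹ = [-1174/66311 3589/66311; 14450/198933 -43045/198933; -16775/66311 -15537/66311]
x' − x̄ = [-49541/66311, 586045/198933, 695327/66311] = K·y
y = (KᵀK)⁻¹·Kᵀ·(x' − x̄) = [-22, -21]
z = y + H·x̄ = [-22, -21] + [24, 20] = [2, -1]

z = [2, -1]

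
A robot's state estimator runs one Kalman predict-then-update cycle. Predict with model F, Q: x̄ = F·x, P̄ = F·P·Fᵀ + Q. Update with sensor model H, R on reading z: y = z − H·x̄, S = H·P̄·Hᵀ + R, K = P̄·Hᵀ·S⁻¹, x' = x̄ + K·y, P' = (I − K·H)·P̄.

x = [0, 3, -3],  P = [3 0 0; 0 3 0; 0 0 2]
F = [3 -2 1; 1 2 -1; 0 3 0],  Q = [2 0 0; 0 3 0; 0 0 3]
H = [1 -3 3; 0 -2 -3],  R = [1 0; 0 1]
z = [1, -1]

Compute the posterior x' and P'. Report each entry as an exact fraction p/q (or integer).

x̄ = F·x = [-9, 9, 9]
P̄ = F·P·Fᵀ + Q = [43 -5 -18; -5 20 18; -18 18 30]
y = z − H·x̄ = [10, 44]
S = H·P̄·Hᵀ + R = [92 -32; -32 567]
K = P̄·Hᵀ·S⁻¹ = [1079/12785 1504/12785; -1849/10228 -450/2557; 3087/25570 -2754/12785]
x' = x̄ + K·y = [-38099/12785, -2819/5114, 9324/12785]
P' = (I − K·H)·P̄ = [449183/12785 17864/2557 -60048/12785; 17864/2557 15021/10228 -4707/5114; -60048/12785 -4707/5114 8763/12785]

x' = [-38099/12785, -2819/5114, 9324/12785]
P' = [449183/12785 17864/2557 -60048/12785; 17864/2557 15021/10228 -4707/5114; -60048/12785 -4707/5114 8763/12785]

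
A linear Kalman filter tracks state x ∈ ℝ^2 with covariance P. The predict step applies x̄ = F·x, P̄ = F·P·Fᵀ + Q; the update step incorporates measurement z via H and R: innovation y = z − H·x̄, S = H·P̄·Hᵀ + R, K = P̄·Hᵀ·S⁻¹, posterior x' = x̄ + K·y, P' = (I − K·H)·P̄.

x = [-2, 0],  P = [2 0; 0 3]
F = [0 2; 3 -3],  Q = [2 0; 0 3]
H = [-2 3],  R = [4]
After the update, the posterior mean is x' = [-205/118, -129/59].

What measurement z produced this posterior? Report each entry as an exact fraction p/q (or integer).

x̄ = F·x = [0, -6]
P̄ = F·P·Fᵀ + Q = [14 -18; -18 48]
S = H·P̄·Hᵀ + R = [708]
K = P̄·Hᵀ·S⁻¹ = [-41/354; 15/59]
x' − x̄ = [-205/118, 225/59] = K·y
y = (KᵀK)⁻¹·Kᵀ·(x' − x̄) = [15]
z = y + H·x̄ = [15] + [-18] = [-3]

z = [-3]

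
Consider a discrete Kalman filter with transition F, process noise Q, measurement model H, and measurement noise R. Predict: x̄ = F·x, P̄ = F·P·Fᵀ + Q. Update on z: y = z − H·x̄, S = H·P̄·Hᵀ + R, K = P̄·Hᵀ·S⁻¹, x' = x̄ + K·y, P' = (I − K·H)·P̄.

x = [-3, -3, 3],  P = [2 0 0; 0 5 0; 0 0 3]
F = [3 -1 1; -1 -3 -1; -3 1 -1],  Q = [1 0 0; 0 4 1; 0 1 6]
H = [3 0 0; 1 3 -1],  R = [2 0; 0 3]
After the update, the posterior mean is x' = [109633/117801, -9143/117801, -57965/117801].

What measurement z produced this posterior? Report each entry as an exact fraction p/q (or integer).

z = [3, 1]

x̄ = F·x = [-3, 9, 3]
P̄ = F·P·Fᵀ + Q = [27 6 -26; 6 54 -5; -26 -5 32]
S = H·P̄·Hᵀ + R = [245 213; 213 666]
K = P̄·Hᵀ·S⁻¹ = [12941/39267 142/117801; -8287/39267 38551/117801; -12133/39267 -1271/117801]
x' − x̄ = [463036/117801, -1069352/117801, -411368/117801] = K·y
y = (KᵀK)⁻¹·Kᵀ·(x' − x̄) = [12, -20]
z = y + H·x̄ = [12, -20] + [-9, 21] = [3, 1]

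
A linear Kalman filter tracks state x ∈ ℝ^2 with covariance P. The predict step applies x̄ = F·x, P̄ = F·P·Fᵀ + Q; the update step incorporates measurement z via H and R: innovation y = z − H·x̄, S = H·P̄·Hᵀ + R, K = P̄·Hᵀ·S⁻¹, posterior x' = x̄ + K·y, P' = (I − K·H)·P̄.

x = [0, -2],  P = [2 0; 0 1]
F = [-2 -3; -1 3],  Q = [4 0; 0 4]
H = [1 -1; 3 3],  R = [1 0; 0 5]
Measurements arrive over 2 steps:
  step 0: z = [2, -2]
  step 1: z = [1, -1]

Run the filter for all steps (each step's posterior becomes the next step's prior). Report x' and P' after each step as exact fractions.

step 0: x̄ = F·x = [6, -6]
step 0: P̄ = F·P·Fᵀ + Q = [21 -5; -5 15]
step 0: y = z − H·x̄ = [-10, -2]
step 0: S = H·P̄·Hᵀ + R = [47 18; 18 239]
step 0: K = P̄·Hᵀ·S⁻¹ = [5350/10909 1788/10909; -5320/10909 1770/10909]
step 0: x' = x̄ + K·y = [8378/10909, -15794/10909]
step 0: P' = (I − K·H)·P̄ = [4165/10909 -1185/10909; -1185/10909 4135/10909]
step 1: x̄ = F·x = [30626/10909, -55760/10909]
step 1: P̄ = F·P·Fᵀ + Q = [83291/10909 -25330/10909; -25330/10909 92126/10909]
step 1: y = z − H·x̄ = [-75477/10909, 64493/10909]
step 1: S = H·P̄·Hᵀ + R = [236986/10909 -26505/10909; -26505/10909 1177358/10909]
step 1: K = P̄·Hᵀ·S⁻¹ = [12145437/25512407 4041327/25512407; -12189612/25512407 4067832/25512407]
step 1: x' = x̄ + K·y = [11484016/25512407, -22017580/25512407]
step 1: P' = (I − K·H)·P̄ = [9440491/25512407 -2704946/25512407; -2704946/25512407 9484666/25512407]

step 0: x' = [8378/10909, -15794/10909], P' = [4165/10909 -1185/10909; -1185/10909 4135/10909]
step 1: x' = [11484016/25512407, -22017580/25512407], P' = [9440491/25512407 -2704946/25512407; -2704946/25512407 9484666/25512407]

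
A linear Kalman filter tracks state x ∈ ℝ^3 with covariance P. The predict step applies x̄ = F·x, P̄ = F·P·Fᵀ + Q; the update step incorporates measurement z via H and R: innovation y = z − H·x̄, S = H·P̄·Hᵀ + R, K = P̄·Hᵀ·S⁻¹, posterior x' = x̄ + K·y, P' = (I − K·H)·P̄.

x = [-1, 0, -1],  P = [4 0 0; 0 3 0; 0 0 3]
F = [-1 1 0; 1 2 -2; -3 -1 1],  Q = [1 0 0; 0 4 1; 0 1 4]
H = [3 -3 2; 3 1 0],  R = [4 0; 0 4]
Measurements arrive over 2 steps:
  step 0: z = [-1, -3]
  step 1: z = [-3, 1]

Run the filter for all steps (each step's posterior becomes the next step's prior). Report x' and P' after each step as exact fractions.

step 0: x̄ = F·x = [1, 1, 2]
step 0: P̄ = F·P·Fᵀ + Q = [8 2 9; 2 32 -23; 9 -23 46]
step 0: y = z − H·x̄ = [-5, -7]
step 0: S = H·P̄·Hᵀ + R = [896 -28; -28 120]
step 0: K = P̄·Hᵀ·S⁻¹ = [631/13342 217/953; -1907/13342 270/953; 1417/6671 79/953]
step 0: x' = x̄ + K·y = [-11079/13342, -3583/13342, 2386/6671]
step 0: P' = (I − K·H)·P̄ = [2516/6671 -1472/6671 -5351/6671; -1472/6671 11976/6671 18265/6671; -5351/6671 18265/6671 38258/6671]
step 1: x̄ = F·x = [3748/6671, -27789/13342, 20796/6671]
step 1: P̄ = F·P·Fᵀ + Q = [24107/6671 -24324/6671 22132/6671; -24324/6671 99532/6671 -55438/6671; 22132/6671 -55438/6671 86306/6671]
step 1: y = z − H·x̄ = [-229065/13342, 18643/13342]
step 1: S = H·P̄·Hᵀ + R = [2853331/6671 86227/6671; 86227/6671 197235/6671]
step 1: K = P̄·Hᵀ·S⁻¹ = [89001/1486556 322843/1486556; -3651815/20811784 4399047/20811784; 422933/2973112 -19717/2973112]
step 1: x' = x̄ + K·y = [-60430/371639, 12748305/10405892, 989767/1486556]
step 1: P' = (I − K·H)·P̄ = [130046/371639 -67295/371639 -251511/371639; -67295/371639 7225437/5202946 1489349/743278; -251511/371639 1489349/743278 3200023/743278]

step 0: x' = [-11079/13342, -3583/13342, 2386/6671], P' = [2516/6671 -1472/6671 -5351/6671; -1472/6671 11976/6671 18265/6671; -5351/6671 18265/6671 38258/6671]
step 1: x' = [-60430/371639, 12748305/10405892, 989767/1486556], P' = [130046/371639 -67295/371639 -251511/371639; -67295/371639 7225437/5202946 1489349/743278; -251511/371639 1489349/743278 3200023/743278]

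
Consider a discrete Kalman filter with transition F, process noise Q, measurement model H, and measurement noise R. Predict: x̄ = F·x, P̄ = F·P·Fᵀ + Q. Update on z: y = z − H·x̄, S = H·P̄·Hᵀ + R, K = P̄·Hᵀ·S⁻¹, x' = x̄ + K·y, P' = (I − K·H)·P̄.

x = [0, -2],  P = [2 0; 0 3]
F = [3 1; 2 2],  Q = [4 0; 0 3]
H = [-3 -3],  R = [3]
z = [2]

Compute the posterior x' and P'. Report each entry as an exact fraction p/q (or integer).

x' = [182/253, -356/253]
P' = [778/253 -735/253; -735/253 776/253]

x̄ = F·x = [-2, -4]
P̄ = F·P·Fᵀ + Q = [25 18; 18 23]
y = z − H·x̄ = [-16]
S = H·P̄·Hᵀ + R = [759]
K = P̄·Hᵀ·S⁻¹ = [-43/253; -41/253]
x' = x̄ + K·y = [182/253, -356/253]
P' = (I − K·H)·P̄ = [778/253 -735/253; -735/253 776/253]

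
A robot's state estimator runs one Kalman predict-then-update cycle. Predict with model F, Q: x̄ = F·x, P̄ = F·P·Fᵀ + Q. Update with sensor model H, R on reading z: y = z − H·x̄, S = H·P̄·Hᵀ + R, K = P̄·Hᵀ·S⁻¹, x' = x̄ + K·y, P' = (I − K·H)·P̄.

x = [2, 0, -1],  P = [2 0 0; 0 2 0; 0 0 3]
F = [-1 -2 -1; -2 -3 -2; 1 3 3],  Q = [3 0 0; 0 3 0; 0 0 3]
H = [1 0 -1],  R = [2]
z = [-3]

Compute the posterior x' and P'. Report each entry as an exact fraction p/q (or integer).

x̄ = F·x = [-1, -2, -1]
P̄ = F·P·Fᵀ + Q = [16 22 -23; 22 41 -40; -23 -40 50]
y = z − H·x̄ = [-3]
S = H·P̄·Hᵀ + R = [114]
K = P̄·Hᵀ·S⁻¹ = [13/38; 31/57; -73/114]
x' = x̄ + K·y = [-77/38, -69/19, 35/38]
P' = (I − K·H)·P̄ = [101/38 15/19 75/38; 15/19 415/57 -17/57; 75/38 -17/57 371/114]

x' = [-77/38, -69/19, 35/38]
P' = [101/38 15/19 75/38; 15/19 415/57 -17/57; 75/38 -17/57 371/114]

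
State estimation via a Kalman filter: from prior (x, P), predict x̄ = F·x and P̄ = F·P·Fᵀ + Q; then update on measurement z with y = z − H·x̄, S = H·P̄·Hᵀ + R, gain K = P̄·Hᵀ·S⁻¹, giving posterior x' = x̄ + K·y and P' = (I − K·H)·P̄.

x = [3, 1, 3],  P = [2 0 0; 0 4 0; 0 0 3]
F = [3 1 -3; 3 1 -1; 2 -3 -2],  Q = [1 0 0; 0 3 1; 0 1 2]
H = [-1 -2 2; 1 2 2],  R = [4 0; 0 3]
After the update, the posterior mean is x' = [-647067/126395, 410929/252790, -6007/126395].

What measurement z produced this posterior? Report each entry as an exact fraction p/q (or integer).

x̄ = F·x = [1, 7, -3]
P̄ = F·P·Fᵀ + Q = [50 31 18; 31 28 7; 18 7 58]
S = H·P̄·Hᵀ + R = [394 -54; -54 649]
K = P̄·Hᵀ·S⁻¹ = [-20666/126395 27104/126395; -41923/252790 17926/126395; 31254/126395 31424/126395]
x' − x̄ = [-773462/126395, -1358601/252790, 373178/126395] = K·y
y = (KᵀK)⁻¹·Kᵀ·(x' − x̄) = [23, -11]
z = y + H·x̄ = [23, -11] + [-21, 9] = [2, -2]

z = [2, -2]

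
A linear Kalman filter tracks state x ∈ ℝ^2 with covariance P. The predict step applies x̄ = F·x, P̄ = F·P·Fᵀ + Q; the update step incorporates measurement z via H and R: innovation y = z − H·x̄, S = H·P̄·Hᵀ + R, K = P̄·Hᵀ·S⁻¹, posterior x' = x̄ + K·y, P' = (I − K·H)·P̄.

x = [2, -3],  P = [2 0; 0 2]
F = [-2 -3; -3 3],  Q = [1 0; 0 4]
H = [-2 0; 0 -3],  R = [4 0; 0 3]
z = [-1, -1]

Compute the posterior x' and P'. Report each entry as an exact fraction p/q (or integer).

x̄ = F·x = [5, -15]
P̄ = F·P·Fᵀ + Q = [27 -6; -6 40]
y = z − H·x̄ = [9, -46]
S = H·P̄·Hᵀ + R = [112 -36; -36 363]
K = P̄·Hᵀ·S⁻¹ = [-3159/6560 3/1640; 3/3280 -271/820]
x' = x̄ + K·y = [3817/6560, 691/3280]
P' = (I − K·H)·P̄ = [3159/3280 -3/1640; -3/1640 271/820]

x' = [3817/6560, 691/3280]
P' = [3159/3280 -3/1640; -3/1640 271/820]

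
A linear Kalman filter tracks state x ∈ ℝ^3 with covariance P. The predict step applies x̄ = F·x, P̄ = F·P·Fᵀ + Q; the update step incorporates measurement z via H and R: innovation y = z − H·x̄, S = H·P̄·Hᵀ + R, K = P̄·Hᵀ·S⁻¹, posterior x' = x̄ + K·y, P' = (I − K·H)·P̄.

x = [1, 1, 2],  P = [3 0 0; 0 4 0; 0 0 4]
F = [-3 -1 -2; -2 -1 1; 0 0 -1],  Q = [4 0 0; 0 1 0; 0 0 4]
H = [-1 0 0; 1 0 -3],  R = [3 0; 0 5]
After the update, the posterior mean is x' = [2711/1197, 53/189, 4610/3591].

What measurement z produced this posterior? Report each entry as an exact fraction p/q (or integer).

x̄ = F·x = [-8, -1, -2]
P̄ = F·P·Fᵀ + Q = [51 14 8; 14 21 -4; 8 -4 8]
S = H·P̄·Hᵀ + R = [54 -27; -27 80]
K = P̄·Hᵀ·S⁻¹ = [-1117/1197 3/133; -22/189 2/7; -1072/3591 -40/133]
x' − x̄ = [12287/1197, 242/189, 11792/3591] = K·y
y = (KᵀK)⁻¹·Kᵀ·(x' − x̄) = [-11, 0]
z = y + H·x̄ = [-11, 0] + [8, -2] = [-3, -2]

z = [-3, -2]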